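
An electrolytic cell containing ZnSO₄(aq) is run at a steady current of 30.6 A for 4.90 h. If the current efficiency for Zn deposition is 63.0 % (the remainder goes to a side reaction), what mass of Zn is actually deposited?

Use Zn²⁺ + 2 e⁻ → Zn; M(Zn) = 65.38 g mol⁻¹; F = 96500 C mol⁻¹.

115 g

Q = I·t = 30.60 × 17640 = 539800 C.
n(e⁻) = 539800/96500 = 5.594 mol; theoretically n(Zn) = 5.594/2 = 2.797 mol, m_theo = 182.9 g.
At 63.0 % efficiency, m_actual = 0.630 × 182.9 = 115 g.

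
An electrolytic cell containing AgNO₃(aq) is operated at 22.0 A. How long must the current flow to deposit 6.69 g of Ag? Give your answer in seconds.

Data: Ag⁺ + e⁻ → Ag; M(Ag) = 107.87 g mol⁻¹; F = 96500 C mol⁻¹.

272 s

n(Ag) = m/M = 6.69 / 107.87 = 0.06202 mol.
Each Ag atom requires 1 electron, so n(e⁻) = 1 × 0.06202 = 0.06202 mol.
Q = n(e⁻)·F = 0.06202 × 96500 = 5985 C.
t = Q/I = 5985 / 22.00 A = 272.0 s.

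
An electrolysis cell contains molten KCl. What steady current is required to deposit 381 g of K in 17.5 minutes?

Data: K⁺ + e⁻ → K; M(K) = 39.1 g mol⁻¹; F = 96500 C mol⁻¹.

n(K) = 381 / 39.1 = 9.744 mol.
n(e⁻) = 1 × 9.744 = 9.744 mol.
Q = n(e⁻)·F = 9.744 × 96500 = 940300 C.
I = Q/t = 940300 / 1050.0 s = 896 A.

896 A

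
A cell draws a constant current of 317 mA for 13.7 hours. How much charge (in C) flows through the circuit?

Q = I·t = 0.3170 A × 49320 s = 15600 C.

15600 C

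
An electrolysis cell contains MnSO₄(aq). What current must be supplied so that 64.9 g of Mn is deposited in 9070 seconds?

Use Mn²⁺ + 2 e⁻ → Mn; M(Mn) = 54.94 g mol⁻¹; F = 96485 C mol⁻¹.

25.1 A

n(Mn) = 64.9 / 54.94 = 1.181 mol.
n(e⁻) = 2 × 1.181 = 2.363 mol.
Q = n(e⁻)·F = 2.363 × 96485 = 228000 C.
I = Q/t = 228000 / 9070.0 s = 25.1 A.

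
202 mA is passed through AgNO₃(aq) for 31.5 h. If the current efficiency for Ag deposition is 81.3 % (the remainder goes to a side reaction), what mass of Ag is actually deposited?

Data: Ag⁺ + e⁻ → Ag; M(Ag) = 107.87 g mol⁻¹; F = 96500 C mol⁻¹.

Q = I·t = 0.2020 × 113400 = 22910 C.
n(e⁻) = 22910/96500 = 0.2374 mol; theoretically n(Ag) = 0.2374/1 = 0.2374 mol, m_theo = 25.61 g.
At 81.3 % efficiency, m_actual = 0.813 × 25.61 = 20.8 g.

20.8 g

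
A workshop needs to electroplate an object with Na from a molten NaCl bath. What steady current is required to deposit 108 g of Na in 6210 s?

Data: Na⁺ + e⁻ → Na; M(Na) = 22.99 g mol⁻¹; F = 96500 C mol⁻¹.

73.0 A

n(Na) = 108 / 22.99 = 4.698 mol.
n(e⁻) = 1 × 4.698 = 4.698 mol.
Q = n(e⁻)·F = 4.698 × 96500 = 453300 C.
I = Q/t = 453300 / 6210.0 s = 73.0 A.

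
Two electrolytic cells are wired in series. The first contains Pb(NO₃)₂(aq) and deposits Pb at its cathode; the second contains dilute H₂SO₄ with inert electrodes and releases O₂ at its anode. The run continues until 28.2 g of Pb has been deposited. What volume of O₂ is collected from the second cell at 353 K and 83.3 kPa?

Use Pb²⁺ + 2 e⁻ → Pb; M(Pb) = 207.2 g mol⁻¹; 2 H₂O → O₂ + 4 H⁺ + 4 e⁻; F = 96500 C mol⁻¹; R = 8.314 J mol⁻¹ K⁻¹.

n(Pb) = 28.2 / 207.2 = 0.1361 mol, so n(e⁻) = 2 × 0.1361 = 0.2722 mol.
The cells are in series, so the same 0.2722 mol of electrons passes through the second cell.
2 H₂O → O₂ + 4 H⁺ + 4 e⁻ — 4 mol e⁻ per mol O₂, so n(O₂) = 0.2722/4 = 0.06805 mol.
V = nRT/P = (0.06805 × 8.314 × 353) / (83.3 × 10³) = 0.00240 m³ = 2.40 L.

2.40 L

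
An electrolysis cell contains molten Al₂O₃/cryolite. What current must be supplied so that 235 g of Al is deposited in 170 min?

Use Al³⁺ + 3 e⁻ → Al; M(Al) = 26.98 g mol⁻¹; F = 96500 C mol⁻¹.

n(Al) = 235 / 26.98 = 8.710 mol.
n(e⁻) = 3 × 8.710 = 26.13 mol.
Q = n(e⁻)·F = 26.13 × 96500 = 2522000 C.
I = Q/t = 2522000 / 10200 s = 247 A.

247 A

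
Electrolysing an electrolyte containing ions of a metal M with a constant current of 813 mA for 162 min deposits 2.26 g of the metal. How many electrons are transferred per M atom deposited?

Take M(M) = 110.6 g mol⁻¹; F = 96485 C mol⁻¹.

4

Q = I·t = 0.8130 A × 9720.0 s = 7902 C, so n(e⁻) = 7902/96485 = 0.08190 mol.
n(M) deposited = 2.26 / 110.6 = 0.02043 mol.
Electrons per atom = n(e⁻)/n(M) = 0.08190 / 0.02043 = 4.01 ≈ 4, so the ion is M⁴⁺.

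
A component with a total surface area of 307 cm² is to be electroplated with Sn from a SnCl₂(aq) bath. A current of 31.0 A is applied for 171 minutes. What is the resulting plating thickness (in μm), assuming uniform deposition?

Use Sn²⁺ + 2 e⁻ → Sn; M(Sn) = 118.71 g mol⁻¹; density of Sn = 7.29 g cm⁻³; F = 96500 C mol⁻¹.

Q = I·t = 31.00 × 10260 = 318100 C; n(e⁻) = 3.296 mol.
n(Sn) = n(e⁻)/2 = 1.648 mol, so m = 1.648 × 118.71 = 195.6 g.
Volume = m/ρ = 195.6 / 7.29 = 26.84 cm³.
Thickness = V/A = 26.84 / 307 = 0.0874 cm = 874 μm.

874 μm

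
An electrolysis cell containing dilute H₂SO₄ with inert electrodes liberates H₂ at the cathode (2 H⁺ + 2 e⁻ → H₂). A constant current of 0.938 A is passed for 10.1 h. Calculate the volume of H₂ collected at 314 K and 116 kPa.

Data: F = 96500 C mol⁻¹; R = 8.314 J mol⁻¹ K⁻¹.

3.98 L

Q = I·t = 0.9380 A × 36360 s = 34110 C.
n(e⁻) = Q/F = 34110 / 96500 = 0.3534 mol.
2 electrons are transferred per H₂ molecule, so n(H₂) = 0.3534 / 2 = 0.1767 mol.
V = nRT/P = (0.1767 × 8.314 × 314) / (116 × 10³ Pa) = 0.00398 m³ = 3.98 L.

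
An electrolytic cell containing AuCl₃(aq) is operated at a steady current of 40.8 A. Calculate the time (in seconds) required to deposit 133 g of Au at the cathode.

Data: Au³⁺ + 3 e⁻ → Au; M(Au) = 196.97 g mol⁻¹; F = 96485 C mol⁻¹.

n(Au) = m/M = 133 / 196.97 = 0.6752 mol.
Each Au atom requires 3 electrons, so n(e⁻) = 3 × 0.6752 = 2.026 mol.
Q = n(e⁻)·F = 2.026 × 96485 = 195400 C.
t = Q/I = 195400 / 40.80 A = 4790 s.

4790 s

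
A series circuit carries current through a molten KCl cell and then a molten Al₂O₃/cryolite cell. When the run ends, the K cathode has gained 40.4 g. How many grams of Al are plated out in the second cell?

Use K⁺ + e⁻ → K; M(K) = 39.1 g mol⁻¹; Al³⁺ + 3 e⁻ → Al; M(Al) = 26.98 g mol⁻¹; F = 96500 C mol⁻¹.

n(K) = 40.4 / 39.1 = 1.033 mol.
Since K⁺ + e⁻ → K, n(e⁻) passed = 1 × 1.033 = 1.033 mol.
Cells in series carry the same charge, so the same 1.033 mol of electrons passes through cell 2.
Al³⁺ + 3 e⁻ → Al, so n(Al) = 1.033 / 3 = 0.3444 mol.
m(Al) = 0.3444 × 26.98 = 9.29 g.

9.29 g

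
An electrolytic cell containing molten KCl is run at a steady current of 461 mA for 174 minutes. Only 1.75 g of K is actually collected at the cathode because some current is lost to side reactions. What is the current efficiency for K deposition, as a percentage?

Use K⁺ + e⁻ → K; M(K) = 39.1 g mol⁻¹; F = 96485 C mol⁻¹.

89.7 %

Q = I·t = 0.4610 × 10440 = 4813 C; n(e⁻) = 4813/96485 = 0.04988 mol.
Theoretical n(K) = n(e⁻)/1 = 0.04988 mol, i.e. m_theo = 0.04988 × 39.1 = 1.950 g.
Efficiency = m_actual / m_theo = 1.75 / 1.950 = 89.7 %.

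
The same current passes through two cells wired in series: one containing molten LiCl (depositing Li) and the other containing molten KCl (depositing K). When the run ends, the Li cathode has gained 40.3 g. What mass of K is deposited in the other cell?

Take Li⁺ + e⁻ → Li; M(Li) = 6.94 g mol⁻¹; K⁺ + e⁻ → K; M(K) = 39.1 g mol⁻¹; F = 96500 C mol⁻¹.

n(Li) = 40.3 / 6.94 = 5.807 mol.
Since Li⁺ + e⁻ → Li, n(e⁻) passed = 1 × 5.807 = 5.807 mol.
Cells in series carry the same charge, so the same 5.807 mol of electrons passes through cell 2.
K⁺ + e⁻ → K, so n(K) = 5.807 / 1 = 5.807 mol.
m(K) = 5.807 × 39.1 = 227 g.

227 g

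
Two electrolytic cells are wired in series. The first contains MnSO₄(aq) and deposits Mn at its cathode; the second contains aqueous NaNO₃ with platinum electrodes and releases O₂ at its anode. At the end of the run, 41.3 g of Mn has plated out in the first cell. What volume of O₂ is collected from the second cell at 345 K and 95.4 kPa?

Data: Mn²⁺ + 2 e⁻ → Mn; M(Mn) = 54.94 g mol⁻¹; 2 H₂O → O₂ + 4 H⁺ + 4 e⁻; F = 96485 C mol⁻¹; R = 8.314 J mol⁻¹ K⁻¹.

11.3 L

n(Mn) = 41.3 / 54.94 = 0.7517 mol, so n(e⁻) = 2 × 0.7517 = 1.503 mol.
The cells are in series, so the same 1.503 mol of electrons passes through the second cell.
2 H₂O → O₂ + 4 H⁺ + 4 e⁻ — 4 mol e⁻ per mol O₂, so n(O₂) = 1.503/4 = 0.3759 mol.
V = nRT/P = (0.3759 × 8.314 × 345) / (95.4 × 10³) = 0.0113 m³ = 11.3 L.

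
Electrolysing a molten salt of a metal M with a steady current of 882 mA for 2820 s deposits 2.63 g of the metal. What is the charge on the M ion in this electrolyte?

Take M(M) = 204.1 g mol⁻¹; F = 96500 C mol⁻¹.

+2

Q = I·t = 0.8820 A × 2820.0 s = 2487 C, so n(e⁻) = 2487/96500 = 0.02577 mol.
n(M) deposited = 2.63 / 204.1 = 0.01289 mol.
Electrons per atom = n(e⁻)/n(M) = 0.02577 / 0.01289 = 2.00 ≈ 2, so the ion is M²⁺.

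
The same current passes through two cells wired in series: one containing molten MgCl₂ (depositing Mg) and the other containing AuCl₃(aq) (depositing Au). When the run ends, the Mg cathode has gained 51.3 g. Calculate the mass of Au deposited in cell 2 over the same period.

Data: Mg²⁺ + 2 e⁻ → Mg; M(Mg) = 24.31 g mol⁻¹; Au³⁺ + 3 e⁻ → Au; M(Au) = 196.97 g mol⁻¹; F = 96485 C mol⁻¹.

277 g

n(Mg) = 51.3 / 24.31 = 2.110 mol.
Since Mg²⁺ + 2 e⁻ → Mg, n(e⁻) passed = 2 × 2.110 = 4.220 mol.
Cells in series carry the same charge, so the same 4.220 mol of electrons passes through cell 2.
Au³⁺ + 3 e⁻ → Au, so n(Au) = 4.220 / 3 = 1.407 mol.
m(Au) = 1.407 × 196.97 = 277 g.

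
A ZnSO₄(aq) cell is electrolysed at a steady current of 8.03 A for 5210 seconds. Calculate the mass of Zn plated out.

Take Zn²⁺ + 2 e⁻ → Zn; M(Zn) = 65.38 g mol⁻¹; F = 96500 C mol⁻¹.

14.2 g

Q = I·t = 8.030 A × 5210.0 s = 41840 C.
n(e⁻) = Q/F = 41840 / 96500 = 0.4335 mol.
Zn²⁺ + 2 e⁻ → Zn, so n(Zn) = n(e⁻)/2 = 0.2168 mol.
m = n·M = 0.2168 × 65.38 = 14.2 g.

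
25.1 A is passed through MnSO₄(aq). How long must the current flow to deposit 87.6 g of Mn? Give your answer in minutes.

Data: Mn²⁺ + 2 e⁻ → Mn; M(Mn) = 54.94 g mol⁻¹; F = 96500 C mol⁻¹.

204 min

n(Mn) = m/M = 87.6 / 54.94 = 1.594 mol.
Each Mn atom requires 2 electrons, so n(e⁻) = 2 × 1.594 = 3.189 mol.
Q = n(e⁻)·F = 3.189 × 96500 = 307700 C.
t = Q/I = 307700 / 25.10 A = 12260 s = 204 min.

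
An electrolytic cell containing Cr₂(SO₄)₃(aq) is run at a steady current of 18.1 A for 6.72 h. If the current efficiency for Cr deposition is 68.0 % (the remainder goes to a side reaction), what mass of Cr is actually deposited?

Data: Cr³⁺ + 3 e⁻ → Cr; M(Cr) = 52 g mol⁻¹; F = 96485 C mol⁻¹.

Q = I·t = 18.10 × 24192 = 437900 C.
n(e⁻) = 437900/96485 = 4.538 mol; theoretically n(Cr) = 4.538/3 = 1.513 mol, m_theo = 78.66 g.
At 68.0 % efficiency, m_actual = 0.680 × 78.66 = 53.5 g.

53.5 g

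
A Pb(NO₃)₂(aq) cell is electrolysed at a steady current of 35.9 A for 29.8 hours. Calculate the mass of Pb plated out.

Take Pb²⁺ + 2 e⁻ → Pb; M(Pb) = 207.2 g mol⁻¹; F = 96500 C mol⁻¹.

Q = I·t = 35.90 A × 107280 s = 3851000 C.
n(e⁻) = Q/F = 3851000 / 96500 = 39.91 mol.
Pb²⁺ + 2 e⁻ → Pb, so n(Pb) = n(e⁻)/2 = 19.96 mol.
m = n·M = 19.96 × 207.2 = 4130 g.

4130 g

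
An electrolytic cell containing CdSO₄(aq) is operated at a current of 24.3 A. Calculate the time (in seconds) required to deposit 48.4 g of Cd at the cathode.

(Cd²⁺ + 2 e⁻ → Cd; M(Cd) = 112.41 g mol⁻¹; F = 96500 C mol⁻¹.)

3420 s

n(Cd) = m/M = 48.4 / 112.41 = 0.4306 mol.
Each Cd atom requires 2 electrons, so n(e⁻) = 2 × 0.4306 = 0.8611 mol.
Q = n(e⁻)·F = 0.8611 × 96500 = 83100 C.
t = Q/I = 83100 / 24.30 A = 3420 s.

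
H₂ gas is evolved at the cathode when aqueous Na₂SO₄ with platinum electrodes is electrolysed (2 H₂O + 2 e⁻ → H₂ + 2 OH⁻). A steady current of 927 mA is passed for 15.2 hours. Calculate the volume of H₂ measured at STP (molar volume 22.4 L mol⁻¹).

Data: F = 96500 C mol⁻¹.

Q = I·t = 0.9270 A × 54720 s = 50730 C.
n(e⁻) = Q/F = 50730 / 96500 = 0.5257 mol.
2 electrons are transferred per H₂ molecule, so n(H₂) = 0.5257 / 2 = 0.2628 mol.
V = n × V_m = 0.2628 × 22.4 = 5.89 L.

5.89 L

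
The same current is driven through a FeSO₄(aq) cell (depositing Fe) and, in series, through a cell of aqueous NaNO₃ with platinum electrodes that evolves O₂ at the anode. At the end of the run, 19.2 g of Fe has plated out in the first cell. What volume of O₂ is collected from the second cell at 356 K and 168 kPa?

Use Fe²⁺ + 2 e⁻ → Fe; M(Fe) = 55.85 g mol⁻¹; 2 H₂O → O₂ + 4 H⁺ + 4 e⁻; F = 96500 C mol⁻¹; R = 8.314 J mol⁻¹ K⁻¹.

3.03 L

n(Fe) = 19.2 / 55.85 = 0.3438 mol, so n(e⁻) = 2 × 0.3438 = 0.6876 mol.
The cells are in series, so the same 0.6876 mol of electrons passes through the second cell.
2 H₂O → O₂ + 4 H⁺ + 4 e⁻ — 4 mol e⁻ per mol O₂, so n(O₂) = 0.6876/4 = 0.1719 mol.
V = nRT/P = (0.1719 × 8.314 × 356) / (168 × 10³) = 0.00303 m³ = 3.03 L.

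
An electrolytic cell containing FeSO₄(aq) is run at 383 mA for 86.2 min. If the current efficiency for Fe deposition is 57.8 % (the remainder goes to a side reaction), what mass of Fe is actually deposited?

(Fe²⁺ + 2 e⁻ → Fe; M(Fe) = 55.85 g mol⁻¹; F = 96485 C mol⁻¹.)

0.331 g

Q = I·t = 0.3830 × 5172.0 = 1981 C.
n(e⁻) = 1981/96485 = 0.02053 mol; theoretically n(Fe) = 0.02053/2 = 0.01027 mol, m_theo = 0.5733 g.
At 57.8 % efficiency, m_actual = 0.578 × 0.5733 = 0.331 g.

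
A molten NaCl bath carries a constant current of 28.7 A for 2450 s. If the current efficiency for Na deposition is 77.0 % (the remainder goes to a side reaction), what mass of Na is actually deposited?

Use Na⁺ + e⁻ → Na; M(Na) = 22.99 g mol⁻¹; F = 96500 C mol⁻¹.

12.9 g

Q = I·t = 28.70 × 2450.0 = 70320 C.
n(e⁻) = 70320/96500 = 0.7287 mol; theoretically n(Na) = 0.7287/1 = 0.7287 mol, m_theo = 16.75 g.
At 77.0 % efficiency, m_actual = 0.770 × 16.75 = 12.9 g.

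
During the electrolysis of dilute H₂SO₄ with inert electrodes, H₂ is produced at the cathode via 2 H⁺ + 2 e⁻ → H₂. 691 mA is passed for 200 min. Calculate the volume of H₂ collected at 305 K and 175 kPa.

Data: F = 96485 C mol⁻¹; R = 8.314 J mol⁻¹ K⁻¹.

Q = I·t = 0.6910 A × 12000 s = 8292 C.
n(e⁻) = Q/F = 8292 / 96485 = 0.08594 mol.
2 electrons are transferred per H₂ molecule, so n(H₂) = 0.08594 / 2 = 0.04297 mol.
V = nRT/P = (0.04297 × 8.314 × 305) / (175 × 10³ Pa) = 6.23 × 10⁻⁴ m³ = 0.623 L.

0.623 L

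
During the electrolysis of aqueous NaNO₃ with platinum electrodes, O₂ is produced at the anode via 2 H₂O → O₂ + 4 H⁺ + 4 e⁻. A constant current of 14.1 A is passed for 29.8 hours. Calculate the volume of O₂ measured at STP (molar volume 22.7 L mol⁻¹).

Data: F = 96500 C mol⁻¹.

Q = I·t = 14.10 A × 107280 s = 1513000 C.
n(e⁻) = Q/F = 1513000 / 96500 = 15.68 mol.
4 electrons are transferred per O₂ molecule, so n(O₂) = 15.68 / 4 = 3.919 mol.
V = n × V_m = 3.919 × 22.7 = 89.0 L.

89.0 L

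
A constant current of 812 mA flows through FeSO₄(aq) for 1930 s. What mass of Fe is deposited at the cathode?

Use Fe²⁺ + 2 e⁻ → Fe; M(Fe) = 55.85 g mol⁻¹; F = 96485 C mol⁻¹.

Q = I·t = 0.8120 A × 1930.0 s = 1567 C.
n(e⁻) = Q/F = 1567 / 96485 = 0.01624 mol.
Fe²⁺ + 2 e⁻ → Fe, so n(Fe) = n(e⁻)/2 = 0.008121 mol.
m = n·M = 0.008121 × 55.85 = 0.454 g.

0.454 g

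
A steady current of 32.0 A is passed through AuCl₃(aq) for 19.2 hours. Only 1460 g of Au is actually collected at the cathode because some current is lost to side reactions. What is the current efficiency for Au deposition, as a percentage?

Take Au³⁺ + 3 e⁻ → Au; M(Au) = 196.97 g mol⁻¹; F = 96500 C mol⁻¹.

Q = I·t = 32.00 × 69120 = 2212000 C; n(e⁻) = 2212000/96500 = 22.92 mol.
Theoretical n(Au) = n(e⁻)/3 = 7.640 mol, i.e. m_theo = 7.640 × 196.97 = 1505 g.
Efficiency = m_actual / m_theo = 1460 / 1505 = 97.0 %.

97.0 %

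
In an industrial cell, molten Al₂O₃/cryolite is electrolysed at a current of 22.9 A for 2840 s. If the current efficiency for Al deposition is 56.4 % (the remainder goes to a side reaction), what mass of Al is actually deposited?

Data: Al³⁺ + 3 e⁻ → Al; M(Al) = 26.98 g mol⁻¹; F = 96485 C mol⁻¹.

3.42 g

Q = I·t = 22.90 × 2840.0 = 65040 C.
n(e⁻) = 65040/96485 = 0.6741 mol; theoretically n(Al) = 0.6741/3 = 0.2247 mol, m_theo = 6.062 g.
At 56.4 % efficiency, m_actual = 0.564 × 6.062 = 3.42 g.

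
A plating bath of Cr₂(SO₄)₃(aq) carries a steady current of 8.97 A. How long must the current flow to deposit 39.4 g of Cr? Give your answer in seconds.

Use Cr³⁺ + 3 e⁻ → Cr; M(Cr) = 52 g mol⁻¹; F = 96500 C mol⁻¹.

n(Cr) = m/M = 39.4 / 52 = 0.7577 mol.
Each Cr atom requires 3 electrons, so n(e⁻) = 3 × 0.7577 = 2.273 mol.
Q = n(e⁻)·F = 2.273 × 96500 = 219400 C.
t = Q/I = 219400 / 8.970 A = 24450 s.

24500 s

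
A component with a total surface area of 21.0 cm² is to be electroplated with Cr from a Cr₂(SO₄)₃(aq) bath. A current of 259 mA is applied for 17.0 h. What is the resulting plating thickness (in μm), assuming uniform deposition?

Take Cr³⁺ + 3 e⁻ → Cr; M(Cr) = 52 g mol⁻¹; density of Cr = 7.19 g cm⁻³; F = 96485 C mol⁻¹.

189 μm

Q = I·t = 0.2590 × 61200 = 15850 C; n(e⁻) = 0.1643 mol.
n(Cr) = n(e⁻)/3 = 0.05476 mol, so m = 0.05476 × 52 = 2.848 g.
Volume = m/ρ = 2.848 / 7.19 = 0.3960 cm³.
Thickness = V/A = 0.3960 / 21.0 = 0.0189 cm = 189 μm.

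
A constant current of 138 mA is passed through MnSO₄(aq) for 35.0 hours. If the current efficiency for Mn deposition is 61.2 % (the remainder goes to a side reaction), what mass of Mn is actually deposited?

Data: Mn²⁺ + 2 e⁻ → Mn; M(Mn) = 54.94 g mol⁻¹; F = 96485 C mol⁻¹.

Q = I·t = 0.1380 × 126000 = 17390 C.
n(e⁻) = 17390/96485 = 0.1802 mol; theoretically n(Mn) = 0.1802/2 = 0.09011 mol, m_theo = 4.950 g.
At 61.2 % efficiency, m_actual = 0.612 × 4.950 = 3.03 g.

3.03 g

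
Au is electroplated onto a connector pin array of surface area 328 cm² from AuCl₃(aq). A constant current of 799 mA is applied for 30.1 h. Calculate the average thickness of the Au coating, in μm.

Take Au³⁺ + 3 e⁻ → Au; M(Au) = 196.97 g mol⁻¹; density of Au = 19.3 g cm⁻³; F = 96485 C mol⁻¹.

Q = I·t = 0.7990 × 108360 = 86580 C; n(e⁻) = 0.8973 mol.
n(Au) = n(e⁻)/3 = 0.2991 mol, so m = 0.2991 × 196.97 = 58.92 g.
Volume = m/ρ = 58.92 / 19.3 = 3.053 cm³.
Thickness = V/A = 3.053 / 328 = 0.00931 cm = 93.1 μm.

93.1 μm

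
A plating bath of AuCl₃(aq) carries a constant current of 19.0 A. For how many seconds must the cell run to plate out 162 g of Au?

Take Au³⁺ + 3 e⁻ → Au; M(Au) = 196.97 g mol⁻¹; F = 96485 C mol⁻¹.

n(Au) = m/M = 162 / 196.97 = 0.8225 mol.
Each Au atom requires 3 electrons, so n(e⁻) = 3 × 0.8225 = 2.467 mol.
Q = n(e⁻)·F = 2.467 × 96485 = 238100 C.
t = Q/I = 238100 / 19.00 A = 12530 s.

12500 s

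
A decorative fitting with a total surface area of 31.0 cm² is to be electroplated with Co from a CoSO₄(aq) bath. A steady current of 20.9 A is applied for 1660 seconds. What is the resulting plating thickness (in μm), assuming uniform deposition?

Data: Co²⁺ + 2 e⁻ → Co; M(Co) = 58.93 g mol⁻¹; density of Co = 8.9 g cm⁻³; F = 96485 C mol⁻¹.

384 μm

Q = I·t = 20.90 × 1660.0 = 34690 C; n(e⁻) = 0.3596 mol.
n(Co) = n(e⁻)/2 = 0.1798 mol, so m = 0.1798 × 58.93 = 10.60 g.
Volume = m/ρ = 10.60 / 8.9 = 1.190 cm³.
Thickness = V/A = 1.190 / 31.0 = 0.0384 cm = 384 μm.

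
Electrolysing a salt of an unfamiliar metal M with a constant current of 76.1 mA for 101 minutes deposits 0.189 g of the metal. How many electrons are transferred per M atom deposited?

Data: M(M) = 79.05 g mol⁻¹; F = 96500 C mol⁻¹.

2

Q = I·t = 0.07610 A × 6060.0 s = 461.2 C, so n(e⁻) = 461.2/96500 = 0.004779 mol.
n(M) deposited = 0.189 / 79.05 = 0.002391 mol.
Electrons per atom = n(e⁻)/n(M) = 0.004779 / 0.002391 = 2.00 ≈ 2, so the ion is M²⁺.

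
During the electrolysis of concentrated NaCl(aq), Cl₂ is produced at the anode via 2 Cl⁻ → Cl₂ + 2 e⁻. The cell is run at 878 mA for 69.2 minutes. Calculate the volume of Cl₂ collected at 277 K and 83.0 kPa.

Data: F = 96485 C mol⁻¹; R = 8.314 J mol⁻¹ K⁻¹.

0.524 L

Q = I·t = 0.8780 A × 4152.0 s = 3645 C.
n(e⁻) = Q/F = 3645 / 96485 = 0.03778 mol.
2 electrons are transferred per Cl₂ molecule, so n(Cl₂) = 0.03778 / 2 = 0.01889 mol.
V = nRT/P = (0.01889 × 8.314 × 277) / (83.0 × 10³ Pa) = 5.24 × 10⁻⁴ m³ = 0.524 L.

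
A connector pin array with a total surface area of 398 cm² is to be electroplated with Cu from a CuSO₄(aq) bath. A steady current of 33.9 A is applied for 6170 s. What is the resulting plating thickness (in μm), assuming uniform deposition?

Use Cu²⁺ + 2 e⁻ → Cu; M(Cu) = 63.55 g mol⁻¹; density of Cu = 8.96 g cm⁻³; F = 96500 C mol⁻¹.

Q = I·t = 33.90 × 6170.0 = 209200 C; n(e⁻) = 2.167 mol.
n(Cu) = n(e⁻)/2 = 1.084 mol, so m = 1.084 × 63.55 = 68.87 g.
Volume = m/ρ = 68.87 / 8.96 = 7.687 cm³.
Thickness = V/A = 7.687 / 398 = 0.0193 cm = 193 μm.

193 μm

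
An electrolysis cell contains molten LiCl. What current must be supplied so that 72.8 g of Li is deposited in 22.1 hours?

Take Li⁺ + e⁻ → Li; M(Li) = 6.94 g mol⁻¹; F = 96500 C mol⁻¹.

n(Li) = 72.8 / 6.94 = 10.49 mol.
n(e⁻) = 1 × 10.49 = 10.49 mol.
Q = n(e⁻)·F = 10.49 × 96500 = 1012000 C.
I = Q/t = 1012000 / 79560 s = 12.7 A.

12.7 A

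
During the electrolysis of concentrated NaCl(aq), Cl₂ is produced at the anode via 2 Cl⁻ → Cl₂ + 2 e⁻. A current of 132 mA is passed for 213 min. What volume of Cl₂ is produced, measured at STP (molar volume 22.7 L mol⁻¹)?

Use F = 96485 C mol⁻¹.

Q = I·t = 0.1320 A × 12780 s = 1687 C.
n(e⁻) = Q/F = 1687 / 96485 = 0.01748 mol.
2 electrons are transferred per Cl₂ molecule, so n(Cl₂) = 0.01748 / 2 = 0.008742 mol.
V = n × V_m = 0.008742 × 22.7 = 0.198 L.

0.198 L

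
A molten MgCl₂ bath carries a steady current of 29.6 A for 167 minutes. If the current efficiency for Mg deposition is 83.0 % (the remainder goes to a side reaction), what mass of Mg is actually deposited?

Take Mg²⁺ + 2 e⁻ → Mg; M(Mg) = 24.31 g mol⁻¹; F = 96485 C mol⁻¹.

Q = I·t = 29.60 × 10020 = 296600 C.
n(e⁻) = 296600/96485 = 3.074 mol; theoretically n(Mg) = 3.074/2 = 1.537 mol, m_theo = 37.36 g.
At 83.0 % efficiency, m_actual = 0.830 × 37.36 = 31.0 g.

31.0 g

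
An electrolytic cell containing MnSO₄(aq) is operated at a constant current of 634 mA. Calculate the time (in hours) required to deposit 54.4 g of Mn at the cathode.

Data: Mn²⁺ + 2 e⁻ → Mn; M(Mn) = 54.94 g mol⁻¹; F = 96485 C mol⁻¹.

83.7 h

n(Mn) = m/M = 54.4 / 54.94 = 0.9902 mol.
Each Mn atom requires 2 electrons, so n(e⁻) = 2 × 0.9902 = 1.980 mol.
Q = n(e⁻)·F = 1.980 × 96485 = 191100 C.
t = Q/I = 191100 / 0.6340 A = 301400 s = 83.7 h.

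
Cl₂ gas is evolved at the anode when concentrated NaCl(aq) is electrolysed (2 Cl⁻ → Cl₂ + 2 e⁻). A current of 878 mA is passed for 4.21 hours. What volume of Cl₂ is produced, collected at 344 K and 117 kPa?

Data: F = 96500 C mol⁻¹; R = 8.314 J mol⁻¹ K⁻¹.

1.69 L

Q = I·t = 0.8780 A × 15156 s = 13310 C.
n(e⁻) = Q/F = 13310 / 96500 = 0.1379 mol.
2 electrons are transferred per Cl₂ molecule, so n(Cl₂) = 0.1379 / 2 = 0.06895 mol.
V = nRT/P = (0.06895 × 8.314 × 344) / (117 × 10³ Pa) = 0.00169 m³ = 1.69 L.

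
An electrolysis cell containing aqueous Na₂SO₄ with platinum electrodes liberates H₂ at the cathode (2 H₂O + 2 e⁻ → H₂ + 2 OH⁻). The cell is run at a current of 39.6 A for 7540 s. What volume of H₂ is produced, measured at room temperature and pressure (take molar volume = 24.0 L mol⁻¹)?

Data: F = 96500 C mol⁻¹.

Q = I·t = 39.60 A × 7540.0 s = 298600 C.
n(e⁻) = Q/F = 298600 / 96500 = 3.094 mol.
2 electrons are transferred per H₂ molecule, so n(H₂) = 3.094 / 2 = 1.547 mol.
V = n × V_m = 1.547 × 24.0 = 37.1 L.

37.1 L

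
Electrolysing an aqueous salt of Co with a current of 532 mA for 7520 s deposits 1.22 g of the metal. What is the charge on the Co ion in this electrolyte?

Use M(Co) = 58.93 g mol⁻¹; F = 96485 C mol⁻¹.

+2

Q = I·t = 0.5320 A × 7520.0 s = 4001 C, so n(e⁻) = 4001/96485 = 0.04146 mol.
n(Co) deposited = 1.22 / 58.93 = 0.02070 mol.
Electrons per atom = n(e⁻)/n(Co) = 0.04146 / 0.02070 = 2.00 ≈ 2, so the ion is Co²⁺.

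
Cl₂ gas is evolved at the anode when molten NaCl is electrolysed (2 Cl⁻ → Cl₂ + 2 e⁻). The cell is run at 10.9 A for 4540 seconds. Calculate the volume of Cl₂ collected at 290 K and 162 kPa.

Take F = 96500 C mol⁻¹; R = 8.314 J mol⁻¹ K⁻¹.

3.82 L

Q = I·t = 10.90 A × 4540.0 s = 49490 C.
n(e⁻) = Q/F = 49490 / 96500 = 0.5128 mol.
2 electrons are transferred per Cl₂ molecule, so n(Cl₂) = 0.5128 / 2 = 0.2564 mol.
V = nRT/P = (0.2564 × 8.314 × 290) / (162 × 10³ Pa) = 0.00382 m³ = 3.82 L.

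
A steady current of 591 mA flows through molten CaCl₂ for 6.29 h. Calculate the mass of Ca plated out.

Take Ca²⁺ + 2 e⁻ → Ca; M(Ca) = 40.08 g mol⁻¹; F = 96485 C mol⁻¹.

Q = I·t = 0.5910 A × 22644 s = 13380 C.
n(e⁻) = Q/F = 13380 / 96485 = 0.1387 mol.
Ca²⁺ + 2 e⁻ → Ca, so n(Ca) = n(e⁻)/2 = 0.06935 mol.
m = n·M = 0.06935 × 40.08 = 2.78 g.

2.78 g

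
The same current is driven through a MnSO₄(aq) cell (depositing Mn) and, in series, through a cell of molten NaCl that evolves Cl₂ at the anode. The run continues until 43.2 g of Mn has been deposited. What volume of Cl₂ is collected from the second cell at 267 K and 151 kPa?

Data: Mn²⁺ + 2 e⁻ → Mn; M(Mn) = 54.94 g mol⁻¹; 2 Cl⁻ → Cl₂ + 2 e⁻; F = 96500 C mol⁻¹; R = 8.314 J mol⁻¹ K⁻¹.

11.6 L

n(Mn) = 43.2 / 54.94 = 0.7863 mol, so n(e⁻) = 2 × 0.7863 = 1.573 mol.
The cells are in series, so the same 1.573 mol of electrons passes through the second cell.
2 Cl⁻ → Cl₂ + 2 e⁻ — 2 mol e⁻ per mol Cl₂, so n(Cl₂) = 1.573/2 = 0.7863 mol.
V = nRT/P = (0.7863 × 8.314 × 267) / (151 × 10³) = 0.0116 m³ = 11.6 L.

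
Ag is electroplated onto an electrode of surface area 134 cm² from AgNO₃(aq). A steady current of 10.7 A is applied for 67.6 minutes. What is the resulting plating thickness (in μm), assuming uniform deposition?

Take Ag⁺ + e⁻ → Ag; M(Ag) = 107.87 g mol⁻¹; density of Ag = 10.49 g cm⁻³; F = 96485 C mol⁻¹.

Q = I·t = 10.70 × 4056.0 = 43400 C; n(e⁻) = 0.4498 mol.
n(Ag) = n(e⁻)/1 = 0.4498 mol, so m = 0.4498 × 107.87 = 48.52 g.
Volume = m/ρ = 48.52 / 10.49 = 4.625 cm³.
Thickness = V/A = 4.625 / 134 = 0.0345 cm = 345 μm.

345 μm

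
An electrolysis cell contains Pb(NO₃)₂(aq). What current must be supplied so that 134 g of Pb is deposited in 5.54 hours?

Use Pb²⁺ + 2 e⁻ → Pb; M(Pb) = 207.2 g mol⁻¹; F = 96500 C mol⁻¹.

n(Pb) = 134 / 207.2 = 0.6467 mol.
n(e⁻) = 2 × 0.6467 = 1.293 mol.
Q = n(e⁻)·F = 1.293 × 96500 = 124800 C.
I = Q/t = 124800 / 19944 s = 6.26 A.

6.26 A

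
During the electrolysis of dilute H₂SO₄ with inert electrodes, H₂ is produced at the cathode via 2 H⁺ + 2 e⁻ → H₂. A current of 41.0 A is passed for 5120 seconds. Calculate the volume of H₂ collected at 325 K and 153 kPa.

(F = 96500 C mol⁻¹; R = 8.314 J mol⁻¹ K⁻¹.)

Q = I·t = 41.00 A × 5120.0 s = 209900 C.
n(e⁻) = Q/F = 209900 / 96500 = 2.175 mol.
2 electrons are transferred per H₂ molecule, so n(H₂) = 2.175 / 2 = 1.088 mol.
V = nRT/P = (1.088 × 8.314 × 325) / (153 × 10³ Pa) = 0.0192 m³ = 19.2 L.

19.2 L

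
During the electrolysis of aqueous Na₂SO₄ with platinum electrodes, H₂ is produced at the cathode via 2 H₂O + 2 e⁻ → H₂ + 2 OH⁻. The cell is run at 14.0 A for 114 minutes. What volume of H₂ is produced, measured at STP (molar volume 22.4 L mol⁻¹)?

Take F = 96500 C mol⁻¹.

Q = I·t = 14.00 A × 6840.0 s = 95760 C.
n(e⁻) = Q/F = 95760 / 96500 = 0.9923 mol.
2 electrons are transferred per H₂ molecule, so n(H₂) = 0.9923 / 2 = 0.4962 mol.
V = n × V_m = 0.4962 × 22.4 = 11.1 L.

11.1 L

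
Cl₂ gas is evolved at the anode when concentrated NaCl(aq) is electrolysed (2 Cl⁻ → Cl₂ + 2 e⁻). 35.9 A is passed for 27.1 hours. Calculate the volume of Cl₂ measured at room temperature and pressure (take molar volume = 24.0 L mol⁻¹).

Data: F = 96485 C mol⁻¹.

436 L

Q = I·t = 35.90 A × 97560 s = 3502000 C.
n(e⁻) = Q/F = 3502000 / 96485 = 36.30 mol.
2 electrons are transferred per Cl₂ molecule, so n(Cl₂) = 36.30 / 2 = 18.15 mol.
V = n × V_m = 18.15 × 24.0 = 436 L.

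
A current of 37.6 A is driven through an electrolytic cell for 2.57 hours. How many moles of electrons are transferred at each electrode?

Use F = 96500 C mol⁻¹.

3.60 mol

Q = I·t = 37.60 A × 9252.0 s = 347900 C.
n(e⁻) = Q/F = 347900 / 96500 = 3.60 mol.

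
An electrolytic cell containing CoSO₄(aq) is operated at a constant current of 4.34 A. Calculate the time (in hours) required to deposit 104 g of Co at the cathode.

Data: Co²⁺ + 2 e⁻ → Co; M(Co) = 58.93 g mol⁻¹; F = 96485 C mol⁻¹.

n(Co) = m/M = 104 / 58.93 = 1.765 mol.
Each Co atom requires 2 electrons, so n(e⁻) = 2 × 1.765 = 3.530 mol.
Q = n(e⁻)·F = 3.530 × 96485 = 340600 C.
t = Q/I = 340600 / 4.340 A = 78470 s = 21.8 h.

21.8 h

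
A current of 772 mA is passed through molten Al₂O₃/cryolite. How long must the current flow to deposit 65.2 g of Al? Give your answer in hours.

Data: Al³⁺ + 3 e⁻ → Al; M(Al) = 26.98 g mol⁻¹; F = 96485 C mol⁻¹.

252 h

n(Al) = m/M = 65.2 / 26.98 = 2.417 mol.
Each Al atom requires 3 electrons, so n(e⁻) = 3 × 2.417 = 7.250 mol.
Q = n(e⁻)·F = 7.250 × 96485 = 699500 C.
t = Q/I = 699500 / 0.7720 A = 906100 s = 252 h.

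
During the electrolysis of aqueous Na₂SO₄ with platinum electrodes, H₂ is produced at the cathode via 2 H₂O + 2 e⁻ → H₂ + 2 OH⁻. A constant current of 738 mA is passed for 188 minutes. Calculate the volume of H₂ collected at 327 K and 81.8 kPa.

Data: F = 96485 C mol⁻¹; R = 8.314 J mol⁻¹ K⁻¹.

Q = I·t = 0.7380 A × 11280 s = 8325 C.
n(e⁻) = Q/F = 8325 / 96485 = 0.08628 mol.
2 electrons are transferred per H₂ molecule, so n(H₂) = 0.08628 / 2 = 0.04314 mol.
V = nRT/P = (0.04314 × 8.314 × 327) / (81.8 × 10³ Pa) = 0.00143 m³ = 1.43 L.

1.43 L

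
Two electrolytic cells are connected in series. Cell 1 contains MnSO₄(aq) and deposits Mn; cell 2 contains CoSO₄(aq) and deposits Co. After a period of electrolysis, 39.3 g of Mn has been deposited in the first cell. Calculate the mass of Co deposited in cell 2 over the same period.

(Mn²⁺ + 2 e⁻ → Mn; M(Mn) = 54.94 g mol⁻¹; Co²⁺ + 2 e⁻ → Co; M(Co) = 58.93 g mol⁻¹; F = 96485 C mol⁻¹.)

42.2 g

n(Mn) = 39.3 / 54.94 = 0.7153 mol.
Since Mn²⁺ + 2 e⁻ → Mn, n(e⁻) passed = 2 × 0.7153 = 1.431 mol.
Cells in series carry the same charge, so the same 1.431 mol of electrons passes through cell 2.
Co²⁺ + 2 e⁻ → Co, so n(Co) = 1.431 / 2 = 0.7153 mol.
m(Co) = 0.7153 × 58.93 = 42.2 g.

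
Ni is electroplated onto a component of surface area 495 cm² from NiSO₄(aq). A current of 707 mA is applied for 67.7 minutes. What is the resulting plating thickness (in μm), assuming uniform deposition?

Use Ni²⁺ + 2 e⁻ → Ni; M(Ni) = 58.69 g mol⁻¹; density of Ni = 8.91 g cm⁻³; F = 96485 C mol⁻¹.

Q = I·t = 0.7070 × 4062.0 = 2872 C; n(e⁻) = 0.02976 mol.
n(Ni) = n(e⁻)/2 = 0.01488 mol, so m = 0.01488 × 58.69 = 0.8734 g.
Volume = m/ρ = 0.8734 / 8.91 = 0.09803 cm³.
Thickness = V/A = 0.09803 / 495 = 1.98 × 10⁻⁴ cm = 1.98 μm.

1.98 μm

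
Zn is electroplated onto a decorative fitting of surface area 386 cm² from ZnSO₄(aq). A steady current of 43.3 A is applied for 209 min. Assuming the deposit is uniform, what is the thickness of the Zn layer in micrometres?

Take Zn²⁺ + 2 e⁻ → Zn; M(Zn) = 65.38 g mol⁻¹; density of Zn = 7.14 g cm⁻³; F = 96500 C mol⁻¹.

667 μm

Q = I·t = 43.30 × 12540 = 543000 C; n(e⁻) = 5.627 mol.
n(Zn) = n(e⁻)/2 = 2.813 mol, so m = 2.813 × 65.38 = 183.9 g.
Volume = m/ρ = 183.9 / 7.14 = 25.76 cm³.
Thickness = V/A = 25.76 / 386 = 0.0667 cm = 667 μm.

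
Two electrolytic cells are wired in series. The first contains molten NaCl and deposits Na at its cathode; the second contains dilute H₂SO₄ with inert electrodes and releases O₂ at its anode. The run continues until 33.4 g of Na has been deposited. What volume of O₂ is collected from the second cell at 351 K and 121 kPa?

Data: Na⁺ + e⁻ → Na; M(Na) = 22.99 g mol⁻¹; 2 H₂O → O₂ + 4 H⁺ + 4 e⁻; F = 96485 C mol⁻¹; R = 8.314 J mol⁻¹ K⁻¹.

n(Na) = 33.4 / 22.99 = 1.453 mol, so n(e⁻) = 1 × 1.453 = 1.453 mol.
The cells are in series, so the same 1.453 mol of electrons passes through the second cell.
2 H₂O → O₂ + 4 H⁺ + 4 e⁻ — 4 mol e⁻ per mol O₂, so n(O₂) = 1.453/4 = 0.3632 mol.
V = nRT/P = (0.3632 × 8.314 × 351) / (121 × 10³) = 0.00876 m³ = 8.76 L.

8.76 L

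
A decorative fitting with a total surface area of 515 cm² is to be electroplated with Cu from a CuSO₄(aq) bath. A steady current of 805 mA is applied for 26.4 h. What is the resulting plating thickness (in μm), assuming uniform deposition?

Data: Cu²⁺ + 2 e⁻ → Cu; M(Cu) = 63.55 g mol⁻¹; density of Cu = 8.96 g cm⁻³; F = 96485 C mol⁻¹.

Q = I·t = 0.8050 × 95040 = 76510 C; n(e⁻) = 0.7929 mol.
n(Cu) = n(e⁻)/2 = 0.3965 mol, so m = 0.3965 × 63.55 = 25.20 g.
Volume = m/ρ = 25.20 / 8.96 = 2.812 cm³.
Thickness = V/A = 2.812 / 515 = 0.00546 cm = 54.6 μm.

54.6 μm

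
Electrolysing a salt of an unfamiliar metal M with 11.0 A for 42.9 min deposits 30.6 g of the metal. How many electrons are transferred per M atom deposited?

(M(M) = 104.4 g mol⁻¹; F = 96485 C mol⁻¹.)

1

Q = I·t = 11.00 A × 2574.0 s = 28310 C, so n(e⁻) = 28310/96485 = 0.2935 mol.
n(M) deposited = 30.6 / 104.4 = 0.2931 mol.
Electrons per atom = n(e⁻)/n(M) = 0.2935 / 0.2931 = 1.00 ≈ 1, so the ion is M⁺.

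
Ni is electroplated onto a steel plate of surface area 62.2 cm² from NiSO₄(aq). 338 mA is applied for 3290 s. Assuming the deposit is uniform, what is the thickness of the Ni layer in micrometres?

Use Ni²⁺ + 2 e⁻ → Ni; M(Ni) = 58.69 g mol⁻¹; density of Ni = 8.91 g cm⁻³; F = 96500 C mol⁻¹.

Q = I·t = 0.3380 × 3290.0 = 1112 C; n(e⁻) = 0.01152 mol.
n(Ni) = n(e⁻)/2 = 0.005762 mol, so m = 0.005762 × 58.69 = 0.3382 g.
Volume = m/ρ = 0.3382 / 8.91 = 0.03795 cm³.
Thickness = V/A = 0.03795 / 62.2 = 6.10 × 10⁻⁴ cm = 6.10 μm.

6.10 μm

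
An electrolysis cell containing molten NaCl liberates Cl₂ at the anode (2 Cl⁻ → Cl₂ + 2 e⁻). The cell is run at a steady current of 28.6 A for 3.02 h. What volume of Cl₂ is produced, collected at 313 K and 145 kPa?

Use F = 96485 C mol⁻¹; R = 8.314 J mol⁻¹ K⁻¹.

Q = I·t = 28.60 A × 10872 s = 310900 C.
n(e⁻) = Q/F = 310900 / 96485 = 3.223 mol.
2 electrons are transferred per Cl₂ molecule, so n(Cl₂) = 3.223 / 2 = 1.611 mol.
V = nRT/P = (1.611 × 8.314 × 313) / (145 × 10³ Pa) = 0.0289 m³ = 28.9 L.

28.9 L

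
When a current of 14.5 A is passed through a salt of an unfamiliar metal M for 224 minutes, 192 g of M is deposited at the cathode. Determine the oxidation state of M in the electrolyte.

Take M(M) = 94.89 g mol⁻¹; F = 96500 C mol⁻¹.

+1

Q = I·t = 14.50 A × 13440 s = 194900 C, so n(e⁻) = 194900/96500 = 2.019 mol.
n(M) deposited = 192 / 94.89 = 2.023 mol.
Electrons per atom = n(e⁻)/n(M) = 2.019 / 2.023 = 0.998 ≈ 1, so the ion is M⁺.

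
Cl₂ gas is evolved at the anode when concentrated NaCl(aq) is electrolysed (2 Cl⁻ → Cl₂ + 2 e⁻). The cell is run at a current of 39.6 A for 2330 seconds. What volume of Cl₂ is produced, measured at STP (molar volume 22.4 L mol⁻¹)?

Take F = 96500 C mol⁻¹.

10.7 L

Q = I·t = 39.60 A × 2330.0 s = 92270 C.
n(e⁻) = Q/F = 92270 / 96500 = 0.9561 mol.
2 electrons are transferred per Cl₂ molecule, so n(Cl₂) = 0.9561 / 2 = 0.4781 mol.
V = n × V_m = 0.4781 × 22.4 = 10.7 L.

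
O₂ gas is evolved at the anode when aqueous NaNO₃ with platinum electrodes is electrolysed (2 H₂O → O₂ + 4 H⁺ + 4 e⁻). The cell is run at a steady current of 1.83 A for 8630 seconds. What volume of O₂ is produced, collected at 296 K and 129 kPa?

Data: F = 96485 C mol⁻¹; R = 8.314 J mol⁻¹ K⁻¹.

Q = I·t = 1.830 A × 8630.0 s = 15790 C.
n(e⁻) = Q/F = 15790 / 96485 = 0.1637 mol.
4 electrons are transferred per O₂ molecule, so n(O₂) = 0.1637 / 4 = 0.04092 mol.
V = nRT/P = (0.04092 × 8.314 × 296) / (129 × 10³ Pa) = 7.81 × 10⁻⁴ m³ = 0.781 L.

0.781 L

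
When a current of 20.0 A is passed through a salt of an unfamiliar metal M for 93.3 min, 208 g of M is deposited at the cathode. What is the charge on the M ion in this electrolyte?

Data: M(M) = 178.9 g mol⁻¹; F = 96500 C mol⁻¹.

+1

Q = I·t = 20.00 A × 5598.0 s = 112000 C, so n(e⁻) = 112000/96500 = 1.160 mol.
n(M) deposited = 208 / 178.9 = 1.163 mol.
Electrons per atom = n(e⁻)/n(M) = 1.160 / 1.163 = 0.998 ≈ 1, so the ion is M⁺.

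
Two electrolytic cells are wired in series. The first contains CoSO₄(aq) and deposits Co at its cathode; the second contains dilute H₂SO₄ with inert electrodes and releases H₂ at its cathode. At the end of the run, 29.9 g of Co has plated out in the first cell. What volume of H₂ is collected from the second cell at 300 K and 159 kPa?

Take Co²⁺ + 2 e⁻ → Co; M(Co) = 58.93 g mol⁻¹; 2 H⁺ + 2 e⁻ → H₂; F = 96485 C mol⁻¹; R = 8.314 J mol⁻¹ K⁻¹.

n(Co) = 29.9 / 58.93 = 0.5074 mol, so n(e⁻) = 2 × 0.5074 = 1.015 mol.
The cells are in series, so the same 1.015 mol of electrons passes through the second cell.
2 H⁺ + 2 e⁻ → H₂ — 2 mol e⁻ per mol H₂, so n(H₂) = 1.015/2 = 0.5074 mol.
V = nRT/P = (0.5074 × 8.314 × 300) / (159 × 10³) = 0.00796 m³ = 7.96 L.

7.96 L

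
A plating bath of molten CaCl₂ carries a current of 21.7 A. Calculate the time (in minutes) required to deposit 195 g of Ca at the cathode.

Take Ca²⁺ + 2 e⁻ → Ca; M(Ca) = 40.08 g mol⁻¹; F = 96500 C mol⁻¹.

721 min

n(Ca) = m/M = 195 / 40.08 = 4.865 mol.
Each Ca atom requires 2 electrons, so n(e⁻) = 2 × 4.865 = 9.731 mol.
Q = n(e⁻)·F = 9.731 × 96500 = 939000 C.
t = Q/I = 939000 / 21.70 A = 43270 s = 721 min.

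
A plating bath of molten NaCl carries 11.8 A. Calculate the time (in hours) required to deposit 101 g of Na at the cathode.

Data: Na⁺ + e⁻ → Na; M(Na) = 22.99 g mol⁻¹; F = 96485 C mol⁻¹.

9.98 h

n(Na) = m/M = 101 / 22.99 = 4.393 mol.
Each Na atom requires 1 electron, so n(e⁻) = 1 × 4.393 = 4.393 mol.
Q = n(e⁻)·F = 4.393 × 96485 = 423900 C.
t = Q/I = 423900 / 11.80 A = 35920 s = 9.98 h.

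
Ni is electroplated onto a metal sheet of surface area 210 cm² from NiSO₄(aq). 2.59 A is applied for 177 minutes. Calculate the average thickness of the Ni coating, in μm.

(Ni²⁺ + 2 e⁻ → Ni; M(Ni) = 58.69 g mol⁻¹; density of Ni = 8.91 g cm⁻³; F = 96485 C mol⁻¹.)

44.7 μm

Q = I·t = 2.590 × 10620 = 27510 C; n(e⁻) = 0.2851 mol.
n(Ni) = n(e⁻)/2 = 0.1425 mol, so m = 0.1425 × 58.69 = 8.366 g.
Volume = m/ρ = 8.366 / 8.91 = 0.9389 cm³.
Thickness = V/A = 0.9389 / 210 = 0.00447 cm = 44.7 μm.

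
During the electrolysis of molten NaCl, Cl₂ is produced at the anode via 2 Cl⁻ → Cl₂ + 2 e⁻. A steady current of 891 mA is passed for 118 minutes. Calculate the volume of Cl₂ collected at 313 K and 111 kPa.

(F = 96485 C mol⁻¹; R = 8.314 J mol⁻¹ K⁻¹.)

0.766 L

Q = I·t = 0.8910 A × 7080.0 s = 6308 C.
n(e⁻) = Q/F = 6308 / 96485 = 0.06538 mol.
2 electrons are transferred per Cl₂ molecule, so n(Cl₂) = 0.06538 / 2 = 0.03269 mol.
V = nRT/P = (0.03269 × 8.314 × 313) / (111 × 10³ Pa) = 7.66 × 10⁻⁴ m³ = 0.766 L.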